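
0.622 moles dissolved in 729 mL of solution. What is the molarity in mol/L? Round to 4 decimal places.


Convert volume to liters: V_L = V_mL / 1000.
V_L = 729 / 1000 = 0.729 L
M = n / V_L = 0.622 / 0.729
M = 0.85322359 mol/L, rounded to 4 dp:

0.8532 mol/L


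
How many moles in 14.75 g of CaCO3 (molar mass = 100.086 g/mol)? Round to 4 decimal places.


n = mass / M
n = 14.75 / 100.086
n = 0.14737326 mol, rounded to 4 dp:

0.1474 mol


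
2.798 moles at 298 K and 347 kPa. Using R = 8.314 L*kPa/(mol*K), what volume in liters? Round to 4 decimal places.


PV = nRT, solve for V = nRT / P.
nRT = 2.798 * 8.314 * 298 = 6932.2465
V = 6932.2465 / 347
V = 19.97765562 L, rounded to 4 dp:

19.9777 L


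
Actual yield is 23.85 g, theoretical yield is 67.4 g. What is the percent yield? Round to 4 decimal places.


% yield = 100 * actual / theoretical
% yield = 100 * 23.85 / 67.4
% yield = 35.38575668 %, rounded to 4 dp:

35.3858 %


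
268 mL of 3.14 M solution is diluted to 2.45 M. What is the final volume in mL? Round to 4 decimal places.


Dilution: M1*V1 = M2*V2, solve for V2.
V2 = M1*V1 / M2
V2 = 3.14 * 268 / 2.45
V2 = 841.52 / 2.45
V2 = 343.47755102 mL, rounded to 4 dp:

343.4776 mL


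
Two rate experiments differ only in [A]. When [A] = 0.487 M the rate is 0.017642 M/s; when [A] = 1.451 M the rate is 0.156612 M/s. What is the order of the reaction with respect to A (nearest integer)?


Rate is proportional to [A]^n, so rate2/rate1 = ([A]2/[A]1)^n. Take logs to solve for n.
rate2/rate1 = 0.156612 / 0.017642 = 8.8772
[A]2/[A]1 = 1.451 / 0.487 = 2.9795
n = ln(8.8772) / ln(2.9795) = 2.0
Nearest integer order:

2


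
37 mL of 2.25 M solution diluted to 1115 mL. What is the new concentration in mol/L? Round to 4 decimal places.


Dilution: M1*V1 = M2*V2, solve for M2.
M2 = M1*V1 / V2
M2 = 2.25 * 37 / 1115
M2 = 83.25 / 1115
M2 = 0.07466368 mol/L, rounded to 4 dp:

0.0747 mol/L


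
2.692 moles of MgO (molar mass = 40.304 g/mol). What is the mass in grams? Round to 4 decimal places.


mass = n * M
mass = 2.692 * 40.304
mass = 108.498368 g, rounded to 4 dp:

108.4984 g


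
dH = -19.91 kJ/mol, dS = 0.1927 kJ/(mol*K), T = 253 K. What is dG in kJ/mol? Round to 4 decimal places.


Gibbs: dG = dH - T*dS (consistent units, dS already in kJ/(mol*K)).
T*dS = 253 * 0.1927 = 48.7531
dG = -19.91 - (48.7531)
dG = -68.6631 kJ/mol, rounded to 4 dp:

-68.6631 kJ/mol


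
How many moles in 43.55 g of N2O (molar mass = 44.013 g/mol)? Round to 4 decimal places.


n = mass / M
n = 43.55 / 44.013
n = 0.98948038 mol, rounded to 4 dp:

0.9895 mol


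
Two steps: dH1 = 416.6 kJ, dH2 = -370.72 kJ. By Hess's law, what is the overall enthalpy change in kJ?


Hess's law: enthalpy is a state function, so add the step enthalpies.
dH_total = dH1 + dH2 = 416.6 + (-370.72)
dH_total = 45.88 kJ:

45.88 kJ


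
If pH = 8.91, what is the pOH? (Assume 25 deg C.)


At 25 deg C, pH + pOH = 14.
pOH = 14 - pH = 14 - 8.91
pOH = 5.09:

5.09


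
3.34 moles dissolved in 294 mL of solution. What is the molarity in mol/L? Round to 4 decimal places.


Convert volume to liters: V_L = V_mL / 1000.
V_L = 294 / 1000 = 0.294 L
M = n / V_L = 3.34 / 0.294
M = 11.36054422 mol/L, rounded to 4 dp:

11.3605 mol/L


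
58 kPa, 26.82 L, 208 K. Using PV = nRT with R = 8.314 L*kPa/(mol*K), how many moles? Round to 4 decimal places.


PV = nRT, solve for n = PV / (RT).
PV = 58 * 26.82 = 1555.56
RT = 8.314 * 208 = 1729.312
n = 1555.56 / 1729.312
n = 0.89952536 mol, rounded to 4 dp:

0.8995 mol


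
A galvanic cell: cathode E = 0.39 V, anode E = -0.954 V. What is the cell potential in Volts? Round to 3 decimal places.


Standard cell potential: E_cell = E_cathode - E_anode.
E_cell = 0.39 - (-0.954)
E_cell = 1.344 V, rounded to 3 dp:

1.344 V


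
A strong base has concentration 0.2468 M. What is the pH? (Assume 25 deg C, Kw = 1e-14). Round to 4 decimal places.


A strong base dissociates completely, so [OH-] equals the given concentration.
pOH = -log10([OH-]) = -log10(0.2468) = 0.607655
pH = 14 - pOH = 14 - 0.607655
pH = 13.392345, rounded to 4 dp:

13.3923


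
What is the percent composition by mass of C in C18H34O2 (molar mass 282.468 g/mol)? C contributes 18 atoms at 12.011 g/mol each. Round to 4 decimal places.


pct = 100 * (n_elem * M_elem) / M_total
mass_contribution = 18 * 12.011 = 216.198 g/mol
pct = 100 * 216.198 / 282.468
pct = 76.53893538 %, rounded to 4 dp:

76.5389 %


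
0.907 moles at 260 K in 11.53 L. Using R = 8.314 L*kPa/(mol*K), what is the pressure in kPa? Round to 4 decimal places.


PV = nRT, solve for P = nRT / V.
nRT = 0.907 * 8.314 * 260 = 1960.6075
P = 1960.6075 / 11.53
P = 170.04401561 kPa, rounded to 4 dp:

170.0440 kPa


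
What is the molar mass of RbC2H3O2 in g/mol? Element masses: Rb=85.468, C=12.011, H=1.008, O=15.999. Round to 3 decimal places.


M = sum(count * atomic_mass) over atoms.
M = 1*85.468 + 2*12.011 + 3*1.008 + 2*15.999
M = 85.468 + 24.022 + 3.024 + 31.998
M = 144.512 g/mol, rounded to 3 dp:

144.512 g/mol


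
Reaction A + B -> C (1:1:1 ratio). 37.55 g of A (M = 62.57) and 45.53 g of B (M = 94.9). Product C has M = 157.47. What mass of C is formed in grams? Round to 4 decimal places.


Find moles of each reactant; the smaller value is the limiting reagent in a 1:1:1 reaction, so moles_C equals moles of the limiter.
n_A = mass_A / M_A = 37.55 / 62.57 = 0.600128 mol
n_B = mass_B / M_B = 45.53 / 94.9 = 0.479768 mol
Limiting reagent: B (smaller), n_limiting = 0.479768 mol
mass_C = n_limiting * M_C = 0.479768 * 157.47
mass_C = 75.54906696 g, rounded to 4 dp:

75.5491 g


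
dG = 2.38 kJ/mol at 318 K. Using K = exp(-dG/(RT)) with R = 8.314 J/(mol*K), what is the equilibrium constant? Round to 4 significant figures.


dG is in kJ/mol; multiply by 1000 to match R in J/(mol*K).
RT = 8.314 * 318 = 2643.852 J/mol
exponent = -dG*1000 / (RT) = -(2.38*1000) / 2643.852 = -0.90020168
K = exp(-0.90020168)
K = 0.40648767, rounded to 4 significant figures:

0.4065


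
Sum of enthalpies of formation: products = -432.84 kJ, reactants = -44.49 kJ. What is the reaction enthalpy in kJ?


dH_rxn = sum(dH_f products) - sum(dH_f reactants)
dH_rxn = -432.84 - (-44.49)
dH_rxn = -388.35 kJ:

-388.35 kJ


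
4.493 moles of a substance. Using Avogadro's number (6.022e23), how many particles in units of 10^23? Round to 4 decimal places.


N = n * NA, then divide by 1e23 for the requested units.
N / 1e23 = n * 6.022
N / 1e23 = 4.493 * 6.022
N / 1e23 = 27.056846, rounded to 4 dp:

27.0568


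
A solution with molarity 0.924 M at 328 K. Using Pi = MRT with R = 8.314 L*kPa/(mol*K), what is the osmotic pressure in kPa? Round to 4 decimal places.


Osmotic pressure (van't Hoff): Pi = M*R*T.
RT = 8.314 * 328 = 2726.992
Pi = 0.924 * 2726.992
Pi = 2519.740608 kPa, rounded to 4 dp:

2519.7406 kPa


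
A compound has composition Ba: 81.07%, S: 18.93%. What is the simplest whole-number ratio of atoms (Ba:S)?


Assume 100 g of compound, divide each mass% by atomic mass to get moles, then normalize by the smallest to get a raw atom ratio.
Moles per 100 g: Ba: 81.07/137.327 = 0.5903, S: 18.93/32.065 = 0.5904
Raw ratio (divide by min = 0.5903): Ba: 1.0, S: 1.0
Multiply by 1 to clear fractions: Ba: 1.0 ~= 1, S: 1.0 ~= 1
Reduce by GCD to get the simplest whole-number ratio:

1:1


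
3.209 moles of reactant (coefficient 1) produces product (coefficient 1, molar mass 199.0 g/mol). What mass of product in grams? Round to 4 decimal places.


Use the coefficient ratio to convert reactant moles to product moles, then multiply by the product's molar mass.
moles_P = moles_R * (coeff_P / coeff_R) = 3.209 * (1/1) = 3.209
mass_P = moles_P * M_P = 3.209 * 199.0
mass_P = 638.591 g, rounded to 4 dp:

638.5910 g


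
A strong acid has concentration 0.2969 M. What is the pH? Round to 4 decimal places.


A strong acid dissociates completely, so [H+] equals the given concentration.
pH = -log10([H+]) = -log10(0.2969)
pH = 0.5273898, rounded to 4 dp:

0.5274


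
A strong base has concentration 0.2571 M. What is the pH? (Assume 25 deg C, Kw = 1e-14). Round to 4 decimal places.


A strong base dissociates completely, so [OH-] equals the given concentration.
pOH = -log10([OH-]) = -log10(0.2571) = 0.589898
pH = 14 - pOH = 14 - 0.589898
pH = 13.410102, rounded to 4 dp:

13.4101


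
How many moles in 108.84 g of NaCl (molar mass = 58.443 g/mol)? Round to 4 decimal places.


n = mass / M
n = 108.84 / 58.443
n = 1.8623274 mol, rounded to 4 dp:

1.8623 mol


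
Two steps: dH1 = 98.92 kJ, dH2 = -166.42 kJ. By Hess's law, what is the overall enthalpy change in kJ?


Hess's law: enthalpy is a state function, so add the step enthalpies.
dH_total = dH1 + dH2 = 98.92 + (-166.42)
dH_total = -67.5 kJ:

-67.50 kJ


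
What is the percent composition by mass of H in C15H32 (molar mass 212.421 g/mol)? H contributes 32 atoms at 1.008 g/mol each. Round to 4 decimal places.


pct = 100 * (n_elem * M_elem) / M_total
mass_contribution = 32 * 1.008 = 32.256 g/mol
pct = 100 * 32.256 / 212.421
pct = 15.18493934 %, rounded to 4 dp:

15.1849 %


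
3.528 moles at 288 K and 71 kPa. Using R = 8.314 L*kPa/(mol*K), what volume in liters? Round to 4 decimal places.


PV = nRT, solve for V = nRT / P.
nRT = 3.528 * 8.314 * 288 = 8447.5561
V = 8447.5561 / 71
V = 118.97966338 L, rounded to 4 dp:

118.9797 L


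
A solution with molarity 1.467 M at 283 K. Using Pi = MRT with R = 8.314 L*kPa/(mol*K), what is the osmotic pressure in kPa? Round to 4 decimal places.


Osmotic pressure (van't Hoff): Pi = M*R*T.
RT = 8.314 * 283 = 2352.862
Pi = 1.467 * 2352.862
Pi = 3451.648554 kPa, rounded to 4 dp:

3451.6486 kPa


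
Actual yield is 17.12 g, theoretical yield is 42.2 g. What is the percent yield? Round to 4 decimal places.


% yield = 100 * actual / theoretical
% yield = 100 * 17.12 / 42.2
% yield = 40.56872038 %, rounded to 4 dp:

40.5687 %


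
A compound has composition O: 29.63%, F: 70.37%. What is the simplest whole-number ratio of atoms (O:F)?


Assume 100 g of compound, divide each mass% by atomic mass to get moles, then normalize by the smallest to get a raw atom ratio.
Moles per 100 g: O: 29.63/15.999 = 1.852, F: 70.37/18.998 = 3.7041
Raw ratio (divide by min = 1.852): O: 1.0, F: 2.0
Multiply by 1 to clear fractions: O: 1.0 ~= 1, F: 2.0 ~= 2
Reduce by GCD to get the simplest whole-number ratio:

1:2


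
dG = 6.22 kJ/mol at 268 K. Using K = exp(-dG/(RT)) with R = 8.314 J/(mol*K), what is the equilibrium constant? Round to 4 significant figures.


dG is in kJ/mol; multiply by 1000 to match R in J/(mol*K).
RT = 8.314 * 268 = 2228.152 J/mol
exponent = -dG*1000 / (RT) = -(6.22*1000) / 2228.152 = -2.79155103
K = exp(-2.79155103)
K = 0.061326022, rounded to 4 significant figures:

0.06133


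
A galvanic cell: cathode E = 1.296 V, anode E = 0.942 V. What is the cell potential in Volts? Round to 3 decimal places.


Standard cell potential: E_cell = E_cathode - E_anode.
E_cell = 1.296 - (0.942)
E_cell = 0.354 V, rounded to 3 dp:

0.354 V


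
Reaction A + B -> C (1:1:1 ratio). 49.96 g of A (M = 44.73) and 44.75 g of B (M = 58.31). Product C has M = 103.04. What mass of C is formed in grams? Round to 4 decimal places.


Find moles of each reactant; the smaller value is the limiting reagent in a 1:1:1 reaction, so moles_C equals moles of the limiter.
n_A = mass_A / M_A = 49.96 / 44.73 = 1.116924 mol
n_B = mass_B / M_B = 44.75 / 58.31 = 0.76745 mol
Limiting reagent: B (smaller), n_limiting = 0.76745 mol
mass_C = n_limiting * M_C = 0.76745 * 103.04
mass_C = 79.078048 g, rounded to 4 dp:

79.0780 g


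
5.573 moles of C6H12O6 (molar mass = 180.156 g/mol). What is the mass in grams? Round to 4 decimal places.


mass = n * M
mass = 5.573 * 180.156
mass = 1004.009388 g, rounded to 4 dp:

1004.0094 g


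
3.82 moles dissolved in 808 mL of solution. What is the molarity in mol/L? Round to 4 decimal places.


Convert volume to liters: V_L = V_mL / 1000.
V_L = 808 / 1000 = 0.808 L
M = n / V_L = 3.82 / 0.808
M = 4.72772277 mol/L, rounded to 4 dp:

4.7277 mol/L


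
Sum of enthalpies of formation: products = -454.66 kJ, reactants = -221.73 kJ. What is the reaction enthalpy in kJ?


dH_rxn = sum(dH_f products) - sum(dH_f reactants)
dH_rxn = -454.66 - (-221.73)
dH_rxn = -232.93 kJ:

-232.93 kJ


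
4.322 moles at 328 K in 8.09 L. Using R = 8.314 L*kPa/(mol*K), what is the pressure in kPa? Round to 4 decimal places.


PV = nRT, solve for P = nRT / V.
nRT = 4.322 * 8.314 * 328 = 11786.0594
P = 11786.0594 / 8.09
P = 1456.86766378 kPa, rounded to 4 dp:

1456.8677 kPa


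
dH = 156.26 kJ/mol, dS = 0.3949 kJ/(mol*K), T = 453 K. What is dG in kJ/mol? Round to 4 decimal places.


Gibbs: dG = dH - T*dS (consistent units, dS already in kJ/(mol*K)).
T*dS = 453 * 0.3949 = 178.8897
dG = 156.26 - (178.8897)
dG = -22.6297 kJ/mol, rounded to 4 dp:

-22.6297 kJ/mol


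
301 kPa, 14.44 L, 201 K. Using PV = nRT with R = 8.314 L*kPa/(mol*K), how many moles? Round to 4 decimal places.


PV = nRT, solve for n = PV / (RT).
PV = 301 * 14.44 = 4346.44
RT = 8.314 * 201 = 1671.114
n = 4346.44 / 1671.114
n = 2.6009237 mol, rounded to 4 dp:

2.6009 mol


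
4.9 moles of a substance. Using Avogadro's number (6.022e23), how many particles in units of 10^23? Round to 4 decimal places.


N = n * NA, then divide by 1e23 for the requested units.
N / 1e23 = n * 6.022
N / 1e23 = 4.9 * 6.022
N / 1e23 = 29.5078, rounded to 4 dp:

29.5078


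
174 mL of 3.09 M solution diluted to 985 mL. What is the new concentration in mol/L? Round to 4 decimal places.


Dilution: M1*V1 = M2*V2, solve for M2.
M2 = M1*V1 / V2
M2 = 3.09 * 174 / 985
M2 = 537.66 / 985
M2 = 0.54584772 mol/L, rounded to 4 dp:

0.5458 mol/L


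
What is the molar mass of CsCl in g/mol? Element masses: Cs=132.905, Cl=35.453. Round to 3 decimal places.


M = sum(count * atomic_mass) over atoms.
M = 1*132.905 + 1*35.453
M = 132.905 + 35.453
M = 168.358 g/mol, rounded to 3 dp:

168.358 g/mol


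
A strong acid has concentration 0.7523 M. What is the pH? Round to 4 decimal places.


A strong acid dissociates completely, so [H+] equals the given concentration.
pH = -log10([H+]) = -log10(0.7523)
pH = 0.12360894, rounded to 4 dp:

0.1236


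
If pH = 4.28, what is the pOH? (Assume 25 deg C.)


At 25 deg C, pH + pOH = 14.
pOH = 14 - pH = 14 - 4.28
pOH = 9.72:

9.72


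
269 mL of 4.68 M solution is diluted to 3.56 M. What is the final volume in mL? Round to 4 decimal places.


Dilution: M1*V1 = M2*V2, solve for V2.
V2 = M1*V1 / M2
V2 = 4.68 * 269 / 3.56
V2 = 1258.92 / 3.56
V2 = 353.62921348 mL, rounded to 4 dp:

353.6292 mL


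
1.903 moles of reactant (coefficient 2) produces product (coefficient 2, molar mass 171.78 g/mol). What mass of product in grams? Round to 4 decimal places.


Use the coefficient ratio to convert reactant moles to product moles, then multiply by the product's molar mass.
moles_P = moles_R * (coeff_P / coeff_R) = 1.903 * (2/2) = 1.903
mass_P = moles_P * M_P = 1.903 * 171.78
mass_P = 326.89734 g, rounded to 4 dp:

326.8973 g


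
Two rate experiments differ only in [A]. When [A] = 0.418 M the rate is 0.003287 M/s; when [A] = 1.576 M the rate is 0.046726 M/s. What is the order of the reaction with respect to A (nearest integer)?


Rate is proportional to [A]^n, so rate2/rate1 = ([A]2/[A]1)^n. Take logs to solve for n.
rate2/rate1 = 0.046726 / 0.003287 = 14.2154
[A]2/[A]1 = 1.576 / 0.418 = 3.7703
n = ln(14.2154) / ln(3.7703) = 2.0
Nearest integer order:

2


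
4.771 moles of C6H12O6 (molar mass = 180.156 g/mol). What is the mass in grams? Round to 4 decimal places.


mass = n * M
mass = 4.771 * 180.156
mass = 859.524276 g, rounded to 4 dp:

859.5243 g


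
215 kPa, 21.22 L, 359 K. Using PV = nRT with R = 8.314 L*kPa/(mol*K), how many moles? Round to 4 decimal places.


PV = nRT, solve for n = PV / (RT).
PV = 215 * 21.22 = 4562.3
RT = 8.314 * 359 = 2984.726
n = 4562.3 / 2984.726
n = 1.52854902 mol, rounded to 4 dp:

1.5285 mol


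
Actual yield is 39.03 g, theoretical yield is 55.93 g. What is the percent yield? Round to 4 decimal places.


% yield = 100 * actual / theoretical
% yield = 100 * 39.03 / 55.93
% yield = 69.78365814 %, rounded to 4 dp:

69.7837 %


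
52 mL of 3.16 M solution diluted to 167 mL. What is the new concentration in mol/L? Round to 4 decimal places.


Dilution: M1*V1 = M2*V2, solve for M2.
M2 = M1*V1 / V2
M2 = 3.16 * 52 / 167
M2 = 164.32 / 167
M2 = 0.9839521 mol/L, rounded to 4 dp:

0.9840 mol/L


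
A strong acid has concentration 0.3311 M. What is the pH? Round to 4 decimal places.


A strong acid dissociates completely, so [H+] equals the given concentration.
pH = -log10([H+]) = -log10(0.3311)
pH = 0.48004082, rounded to 4 dp:

0.4800


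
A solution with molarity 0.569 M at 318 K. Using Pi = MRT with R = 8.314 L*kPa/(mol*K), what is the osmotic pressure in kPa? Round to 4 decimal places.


Osmotic pressure (van't Hoff): Pi = M*R*T.
RT = 8.314 * 318 = 2643.852
Pi = 0.569 * 2643.852
Pi = 1504.351788 kPa, rounded to 4 dp:

1504.3518 kPa


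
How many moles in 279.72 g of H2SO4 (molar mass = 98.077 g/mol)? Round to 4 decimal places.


n = mass / M
n = 279.72 / 98.077
n = 2.85204482 mol, rounded to 4 dp:

2.8520 mol


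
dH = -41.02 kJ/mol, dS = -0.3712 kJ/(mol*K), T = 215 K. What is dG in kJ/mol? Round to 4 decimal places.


Gibbs: dG = dH - T*dS (consistent units, dS already in kJ/(mol*K)).
T*dS = 215 * -0.3712 = -79.808
dG = -41.02 - (-79.808)
dG = 38.788 kJ/mol, rounded to 4 dp:

38.7880 kJ/mol


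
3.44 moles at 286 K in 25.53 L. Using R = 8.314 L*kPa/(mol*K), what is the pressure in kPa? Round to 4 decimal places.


PV = nRT, solve for P = nRT / V.
nRT = 3.44 * 8.314 * 286 = 8179.6458
P = 8179.6458 / 25.53
P = 320.39349001 kPa, rounded to 4 dp:

320.3935 kPa


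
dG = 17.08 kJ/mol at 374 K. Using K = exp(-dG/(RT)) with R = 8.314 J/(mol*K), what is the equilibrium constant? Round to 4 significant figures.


dG is in kJ/mol; multiply by 1000 to match R in J/(mol*K).
RT = 8.314 * 374 = 3109.436 J/mol
exponent = -dG*1000 / (RT) = -(17.08*1000) / 3109.436 = -5.49295757
K = exp(-5.49295757)
K = 0.0041156538, rounded to 4 significant figures:

0.004116


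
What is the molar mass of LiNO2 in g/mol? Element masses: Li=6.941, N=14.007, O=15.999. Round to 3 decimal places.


M = sum(count * atomic_mass) over atoms.
M = 1*6.941 + 1*14.007 + 2*15.999
M = 6.941 + 14.007 + 31.998
M = 52.946 g/mol, rounded to 3 dp:

52.946 g/mol


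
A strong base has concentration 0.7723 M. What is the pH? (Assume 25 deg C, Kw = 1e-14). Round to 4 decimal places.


A strong base dissociates completely, so [OH-] equals the given concentration.
pOH = -log10([OH-]) = -log10(0.7723) = 0.112214
pH = 14 - pOH = 14 - 0.112214
pH = 13.887786, rounded to 4 dp:

13.8878


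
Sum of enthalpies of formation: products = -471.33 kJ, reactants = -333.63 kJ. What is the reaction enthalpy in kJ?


dH_rxn = sum(dH_f products) - sum(dH_f reactants)
dH_rxn = -471.33 - (-333.63)
dH_rxn = -137.7 kJ:

-137.70 kJ


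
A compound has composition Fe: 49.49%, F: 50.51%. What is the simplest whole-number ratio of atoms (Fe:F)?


Assume 100 g of compound, divide each mass% by atomic mass to get moles, then normalize by the smallest to get a raw atom ratio.
Moles per 100 g: Fe: 49.49/55.845 = 0.8862, F: 50.51/18.998 = 2.6587
Raw ratio (divide by min = 0.8862): Fe: 1.0, F: 3.0
Multiply by 1 to clear fractions: Fe: 1.0 ~= 1, F: 3.0 ~= 3
Reduce by GCD to get the simplest whole-number ratio:

1:3


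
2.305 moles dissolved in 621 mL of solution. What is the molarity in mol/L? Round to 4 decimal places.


Convert volume to liters: V_L = V_mL / 1000.
V_L = 621 / 1000 = 0.621 L
M = n / V_L = 2.305 / 0.621
M = 3.71175523 mol/L, rounded to 4 dp:

3.7118 mol/L


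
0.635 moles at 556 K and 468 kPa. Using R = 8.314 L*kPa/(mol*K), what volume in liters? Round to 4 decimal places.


PV = nRT, solve for V = nRT / P.
nRT = 0.635 * 8.314 * 556 = 2935.3408
V = 2935.3408 / 468
V = 6.27209573 L, rounded to 4 dp:

6.2721 L


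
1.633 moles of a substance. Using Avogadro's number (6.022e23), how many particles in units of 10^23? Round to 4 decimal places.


N = n * NA, then divide by 1e23 for the requested units.
N / 1e23 = n * 6.022
N / 1e23 = 1.633 * 6.022
N / 1e23 = 9.833926, rounded to 4 dp:

9.8339


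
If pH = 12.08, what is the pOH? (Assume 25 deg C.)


At 25 deg C, pH + pOH = 14.
pOH = 14 - pH = 14 - 12.08
pOH = 1.92:

1.92


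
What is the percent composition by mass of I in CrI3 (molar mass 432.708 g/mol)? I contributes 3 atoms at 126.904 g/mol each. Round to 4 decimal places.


pct = 100 * (n_elem * M_elem) / M_total
mass_contribution = 3 * 126.904 = 380.712 g/mol
pct = 100 * 380.712 / 432.708
pct = 87.98358246 %, rounded to 4 dp:

87.9836 %


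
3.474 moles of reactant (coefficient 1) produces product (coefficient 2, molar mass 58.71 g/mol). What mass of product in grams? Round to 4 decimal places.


Use the coefficient ratio to convert reactant moles to product moles, then multiply by the product's molar mass.
moles_P = moles_R * (coeff_P / coeff_R) = 3.474 * (2/1) = 6.948
mass_P = moles_P * M_P = 6.948 * 58.71
mass_P = 407.91708 g, rounded to 4 dp:

407.9171 g


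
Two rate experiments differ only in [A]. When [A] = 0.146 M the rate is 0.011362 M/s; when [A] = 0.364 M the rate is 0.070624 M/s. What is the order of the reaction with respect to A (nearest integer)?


Rate is proportional to [A]^n, so rate2/rate1 = ([A]2/[A]1)^n. Take logs to solve for n.
rate2/rate1 = 0.070624 / 0.011362 = 6.2158
[A]2/[A]1 = 0.364 / 0.146 = 2.4932
n = ln(6.2158) / ln(2.4932) = 2.0
Nearest integer order:

2


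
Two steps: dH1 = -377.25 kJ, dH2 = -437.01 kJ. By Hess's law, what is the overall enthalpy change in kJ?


Hess's law: enthalpy is a state function, so add the step enthalpies.
dH_total = dH1 + dH2 = -377.25 + (-437.01)
dH_total = -814.26 kJ:

-814.26 kJ


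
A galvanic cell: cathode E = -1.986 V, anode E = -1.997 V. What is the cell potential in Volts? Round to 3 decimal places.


Standard cell potential: E_cell = E_cathode - E_anode.
E_cell = -1.986 - (-1.997)
E_cell = 0.011 V, rounded to 3 dp:

0.011 V


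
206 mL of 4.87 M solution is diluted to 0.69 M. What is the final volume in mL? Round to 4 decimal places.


Dilution: M1*V1 = M2*V2, solve for V2.
V2 = M1*V1 / M2
V2 = 4.87 * 206 / 0.69
V2 = 1003.22 / 0.69
V2 = 1453.94202899 mL, rounded to 4 dp:

1453.9420 mL


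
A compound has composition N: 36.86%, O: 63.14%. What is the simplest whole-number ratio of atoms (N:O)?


Assume 100 g of compound, divide each mass% by atomic mass to get moles, then normalize by the smallest to get a raw atom ratio.
Moles per 100 g: N: 36.86/14.007 = 2.6315, O: 63.14/15.999 = 3.9465
Raw ratio (divide by min = 2.6315): N: 1.0, O: 1.5
Multiply by 2 to clear fractions: N: 2.0 ~= 2, O: 2.999 ~= 3
Reduce by GCD to get the simplest whole-number ratio:

2:3


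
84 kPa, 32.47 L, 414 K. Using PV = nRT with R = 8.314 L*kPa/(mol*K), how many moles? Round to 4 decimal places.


PV = nRT, solve for n = PV / (RT).
PV = 84 * 32.47 = 2727.48
RT = 8.314 * 414 = 3441.996
n = 2727.48 / 3441.996
n = 0.79241231 mol, rounded to 4 dp:

0.7924 mol


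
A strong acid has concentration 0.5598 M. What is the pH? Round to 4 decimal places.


A strong acid dissociates completely, so [H+] equals the given concentration.
pH = -log10([H+]) = -log10(0.5598)
pH = 0.25196711, rounded to 4 dp:

0.2520


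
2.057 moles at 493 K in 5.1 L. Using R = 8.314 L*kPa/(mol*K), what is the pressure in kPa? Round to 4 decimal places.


PV = nRT, solve for P = nRT / V.
nRT = 2.057 * 8.314 * 493 = 8431.2357
P = 8431.2357 / 5.1
P = 1653.18347059 kPa, rounded to 4 dp:

1653.1835 kPa


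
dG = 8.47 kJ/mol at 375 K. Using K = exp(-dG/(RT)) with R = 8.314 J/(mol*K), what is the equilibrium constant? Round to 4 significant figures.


dG is in kJ/mol; multiply by 1000 to match R in J/(mol*K).
RT = 8.314 * 375 = 3117.75 J/mol
exponent = -dG*1000 / (RT) = -(8.47*1000) / 3117.75 = -2.71670275
K = exp(-2.71670275)
K = 0.066092318, rounded to 4 significant figures:

0.06609


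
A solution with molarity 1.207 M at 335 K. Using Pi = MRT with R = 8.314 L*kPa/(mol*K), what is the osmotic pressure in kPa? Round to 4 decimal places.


Osmotic pressure (van't Hoff): Pi = M*R*T.
RT = 8.314 * 335 = 2785.19
Pi = 1.207 * 2785.19
Pi = 3361.72433 kPa, rounded to 4 dp:

3361.7243 kPa


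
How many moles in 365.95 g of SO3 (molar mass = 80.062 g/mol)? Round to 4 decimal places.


n = mass / M
n = 365.95 / 80.062
n = 4.5708326 mol, rounded to 4 dp:

4.5708 mol


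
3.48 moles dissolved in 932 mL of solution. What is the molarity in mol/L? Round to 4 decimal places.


Convert volume to liters: V_L = V_mL / 1000.
V_L = 932 / 1000 = 0.932 L
M = n / V_L = 3.48 / 0.932
M = 3.73390558 mol/L, rounded to 4 dp:

3.7339 mol/L


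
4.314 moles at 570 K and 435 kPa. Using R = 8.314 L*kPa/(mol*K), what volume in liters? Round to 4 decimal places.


PV = nRT, solve for V = nRT / P.
nRT = 4.314 * 8.314 * 570 = 20443.9597
V = 20443.9597 / 435
V = 46.99760851 L, rounded to 4 dp:

46.9976 L


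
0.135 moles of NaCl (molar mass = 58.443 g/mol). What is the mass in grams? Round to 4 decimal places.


mass = n * M
mass = 0.135 * 58.443
mass = 7.889805 g, rounded to 4 dp:

7.8898 g


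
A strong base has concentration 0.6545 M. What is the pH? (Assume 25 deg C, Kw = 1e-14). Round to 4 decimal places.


A strong base dissociates completely, so [OH-] equals the given concentration.
pOH = -log10([OH-]) = -log10(0.6545) = 0.18409
pH = 14 - pOH = 14 - 0.18409
pH = 13.81591, rounded to 4 dp:

13.8159


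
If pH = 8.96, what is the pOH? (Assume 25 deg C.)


At 25 deg C, pH + pOH = 14.
pOH = 14 - pH = 14 - 8.96
pOH = 5.04:

5.04


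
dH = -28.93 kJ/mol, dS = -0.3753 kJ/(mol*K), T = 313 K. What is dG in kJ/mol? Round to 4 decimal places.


Gibbs: dG = dH - T*dS (consistent units, dS already in kJ/(mol*K)).
T*dS = 313 * -0.3753 = -117.4689
dG = -28.93 - (-117.4689)
dG = 88.5389 kJ/mol, rounded to 4 dp:

88.5389 kJ/mol


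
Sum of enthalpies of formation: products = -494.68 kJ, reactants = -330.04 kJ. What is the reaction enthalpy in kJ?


dH_rxn = sum(dH_f products) - sum(dH_f reactants)
dH_rxn = -494.68 - (-330.04)
dH_rxn = -164.64 kJ:

-164.64 kJ


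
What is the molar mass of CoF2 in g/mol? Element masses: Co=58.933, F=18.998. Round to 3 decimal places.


M = sum(count * atomic_mass) over atoms.
M = 1*58.933 + 2*18.998
M = 58.933 + 37.996
M = 96.929 g/mol, rounded to 3 dp:

96.929 g/mol


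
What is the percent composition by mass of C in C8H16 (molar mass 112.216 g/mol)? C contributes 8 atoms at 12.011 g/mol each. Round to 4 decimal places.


pct = 100 * (n_elem * M_elem) / M_total
mass_contribution = 8 * 12.011 = 96.088 g/mol
pct = 100 * 96.088 / 112.216
pct = 85.62771797 %, rounded to 4 dp:

85.6277 %


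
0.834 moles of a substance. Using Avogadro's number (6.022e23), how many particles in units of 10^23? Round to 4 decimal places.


N = n * NA, then divide by 1e23 for the requested units.
N / 1e23 = n * 6.022
N / 1e23 = 0.834 * 6.022
N / 1e23 = 5.022348, rounded to 4 dp:

5.0223


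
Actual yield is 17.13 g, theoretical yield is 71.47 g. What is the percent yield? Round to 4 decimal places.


% yield = 100 * actual / theoretical
% yield = 100 * 17.13 / 71.47
% yield = 23.9680985 %, rounded to 4 dp:

23.9681 %


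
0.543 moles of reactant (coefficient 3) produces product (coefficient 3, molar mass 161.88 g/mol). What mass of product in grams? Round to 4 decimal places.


Use the coefficient ratio to convert reactant moles to product moles, then multiply by the product's molar mass.
moles_P = moles_R * (coeff_P / coeff_R) = 0.543 * (3/3) = 0.543
mass_P = moles_P * M_P = 0.543 * 161.88
mass_P = 87.90084 g, rounded to 4 dp:

87.9008 g


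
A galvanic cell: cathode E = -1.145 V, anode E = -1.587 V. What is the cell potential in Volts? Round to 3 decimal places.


Standard cell potential: E_cell = E_cathode - E_anode.
E_cell = -1.145 - (-1.587)
E_cell = 0.442 V, rounded to 3 dp:

0.442 V


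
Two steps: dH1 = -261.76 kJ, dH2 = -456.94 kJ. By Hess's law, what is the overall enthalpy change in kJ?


Hess's law: enthalpy is a state function, so add the step enthalpies.
dH_total = dH1 + dH2 = -261.76 + (-456.94)
dH_total = -718.7 kJ:

-718.70 kJ


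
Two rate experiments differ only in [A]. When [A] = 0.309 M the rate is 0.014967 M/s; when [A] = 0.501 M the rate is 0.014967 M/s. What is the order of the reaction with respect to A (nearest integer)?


Rate is proportional to [A]^n, so rate2/rate1 = ([A]2/[A]1)^n. Take logs to solve for n.
rate2/rate1 = 0.014967 / 0.014967 = 1.0
[A]2/[A]1 = 0.501 / 0.309 = 1.6214
n = ln(1.0) / ln(1.6214) = 0.0
Nearest integer order:

0


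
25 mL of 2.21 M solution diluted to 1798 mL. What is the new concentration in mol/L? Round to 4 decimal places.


Dilution: M1*V1 = M2*V2, solve for M2.
M2 = M1*V1 / V2
M2 = 2.21 * 25 / 1798
M2 = 55.25 / 1798
M2 = 0.03072859 mol/L, rounded to 4 dp:

0.0307 mol/L


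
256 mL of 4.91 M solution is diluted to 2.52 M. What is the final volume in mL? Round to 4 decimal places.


Dilution: M1*V1 = M2*V2, solve for V2.
V2 = M1*V1 / M2
V2 = 4.91 * 256 / 2.52
V2 = 1256.96 / 2.52
V2 = 498.79365079 mL, rounded to 4 dp:

498.7937 mL


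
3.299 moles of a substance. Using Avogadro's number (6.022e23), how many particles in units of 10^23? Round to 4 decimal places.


N = n * NA, then divide by 1e23 for the requested units.
N / 1e23 = n * 6.022
N / 1e23 = 3.299 * 6.022
N / 1e23 = 19.866578, rounded to 4 dp:

19.8666


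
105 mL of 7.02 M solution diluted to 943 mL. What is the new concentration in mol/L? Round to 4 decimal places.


Dilution: M1*V1 = M2*V2, solve for M2.
M2 = M1*V1 / V2
M2 = 7.02 * 105 / 943
M2 = 737.1 / 943
M2 = 0.78165429 mol/L, rounded to 4 dp:

0.7817 mol/L


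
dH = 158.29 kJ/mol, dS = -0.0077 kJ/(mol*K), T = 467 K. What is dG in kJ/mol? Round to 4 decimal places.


Gibbs: dG = dH - T*dS (consistent units, dS already in kJ/(mol*K)).
T*dS = 467 * -0.0077 = -3.5959
dG = 158.29 - (-3.5959)
dG = 161.8859 kJ/mol, rounded to 4 dp:

161.8859 kJ/mol


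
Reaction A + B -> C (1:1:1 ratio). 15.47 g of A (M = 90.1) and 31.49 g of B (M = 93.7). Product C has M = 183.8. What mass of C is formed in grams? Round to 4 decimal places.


Find moles of each reactant; the smaller value is the limiting reagent in a 1:1:1 reaction, so moles_C equals moles of the limiter.
n_A = mass_A / M_A = 15.47 / 90.1 = 0.171698 mol
n_B = mass_B / M_B = 31.49 / 93.7 = 0.336073 mol
Limiting reagent: A (smaller), n_limiting = 0.171698 mol
mass_C = n_limiting * M_C = 0.171698 * 183.8
mass_C = 31.5580924 g, rounded to 4 dp:

31.5581 g


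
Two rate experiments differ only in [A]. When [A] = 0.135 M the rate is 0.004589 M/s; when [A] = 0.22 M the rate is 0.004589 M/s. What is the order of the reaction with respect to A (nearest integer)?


Rate is proportional to [A]^n, so rate2/rate1 = ([A]2/[A]1)^n. Take logs to solve for n.
rate2/rate1 = 0.004589 / 0.004589 = 1.0
[A]2/[A]1 = 0.22 / 0.135 = 1.6296
n = ln(1.0) / ln(1.6296) = 0.0
Nearest integer order:

0


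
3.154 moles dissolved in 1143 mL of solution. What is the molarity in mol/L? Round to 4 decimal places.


Convert volume to liters: V_L = V_mL / 1000.
V_L = 1143 / 1000 = 1.143 L
M = n / V_L = 3.154 / 1.143
M = 2.75940507 mol/L, rounded to 4 dp:

2.7594 mol/L


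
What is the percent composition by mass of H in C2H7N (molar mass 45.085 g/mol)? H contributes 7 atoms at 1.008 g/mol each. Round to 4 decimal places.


pct = 100 * (n_elem * M_elem) / M_total
mass_contribution = 7 * 1.008 = 7.056 g/mol
pct = 100 * 7.056 / 45.085
pct = 15.65043806 %, rounded to 4 dp:

15.6504 %


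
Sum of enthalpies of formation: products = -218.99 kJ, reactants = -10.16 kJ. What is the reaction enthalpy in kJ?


dH_rxn = sum(dH_f products) - sum(dH_f reactants)
dH_rxn = -218.99 - (-10.16)
dH_rxn = -208.83 kJ:

-208.83 kJ


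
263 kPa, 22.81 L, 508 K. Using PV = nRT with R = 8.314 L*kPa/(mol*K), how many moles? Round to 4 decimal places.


PV = nRT, solve for n = PV / (RT).
PV = 263 * 22.81 = 5999.03
RT = 8.314 * 508 = 4223.512
n = 5999.03 / 4223.512
n = 1.420389 mol, rounded to 4 dp:

1.4204 mol


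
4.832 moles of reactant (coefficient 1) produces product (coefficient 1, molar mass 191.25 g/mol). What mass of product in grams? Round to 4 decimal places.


Use the coefficient ratio to convert reactant moles to product moles, then multiply by the product's molar mass.
moles_P = moles_R * (coeff_P / coeff_R) = 4.832 * (1/1) = 4.832
mass_P = moles_P * M_P = 4.832 * 191.25
mass_P = 924.12 g, rounded to 4 dp:

924.1200 g


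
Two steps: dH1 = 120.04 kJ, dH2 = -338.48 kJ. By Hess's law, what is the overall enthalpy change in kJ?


Hess's law: enthalpy is a state function, so add the step enthalpies.
dH_total = dH1 + dH2 = 120.04 + (-338.48)
dH_total = -218.44 kJ:

-218.44 kJ


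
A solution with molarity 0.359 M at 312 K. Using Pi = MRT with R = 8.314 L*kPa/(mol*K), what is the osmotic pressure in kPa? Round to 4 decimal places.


Osmotic pressure (van't Hoff): Pi = M*R*T.
RT = 8.314 * 312 = 2593.968
Pi = 0.359 * 2593.968
Pi = 931.234512 kPa, rounded to 4 dp:

931.2345 kPa


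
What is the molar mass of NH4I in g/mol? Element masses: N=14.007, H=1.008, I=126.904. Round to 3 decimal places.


M = sum(count * atomic_mass) over atoms.
M = 1*14.007 + 4*1.008 + 1*126.904
M = 14.007 + 4.032 + 126.904
M = 144.943 g/mol, rounded to 3 dp:

144.943 g/mol


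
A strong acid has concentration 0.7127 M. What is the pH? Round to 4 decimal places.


A strong acid dissociates completely, so [H+] equals the given concentration.
pH = -log10([H+]) = -log10(0.7127)
pH = 0.14709324, rounded to 4 dp:

0.1471


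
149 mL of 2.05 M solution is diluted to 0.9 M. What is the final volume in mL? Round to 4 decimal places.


Dilution: M1*V1 = M2*V2, solve for V2.
V2 = M1*V1 / M2
V2 = 2.05 * 149 / 0.9
V2 = 305.45 / 0.9
V2 = 339.38888889 mL, rounded to 4 dp:

339.3889 mL


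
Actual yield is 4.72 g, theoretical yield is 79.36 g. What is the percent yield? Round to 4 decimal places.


% yield = 100 * actual / theoretical
% yield = 100 * 4.72 / 79.36
% yield = 5.94758065 %, rounded to 4 dp:

5.9476 %


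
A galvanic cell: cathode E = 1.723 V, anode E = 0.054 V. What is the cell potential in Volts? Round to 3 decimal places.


Standard cell potential: E_cell = E_cathode - E_anode.
E_cell = 1.723 - (0.054)
E_cell = 1.669 V, rounded to 3 dp:

1.669 V


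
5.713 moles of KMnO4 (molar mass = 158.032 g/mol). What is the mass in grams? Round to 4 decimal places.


mass = n * M
mass = 5.713 * 158.032
mass = 902.836816 g, rounded to 4 dp:

902.8368 g


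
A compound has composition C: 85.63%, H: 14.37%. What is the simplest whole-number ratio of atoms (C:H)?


Assume 100 g of compound, divide each mass% by atomic mass to get moles, then normalize by the smallest to get a raw atom ratio.
Moles per 100 g: C: 85.63/12.011 = 7.1293, H: 14.37/1.008 = 14.256
Raw ratio (divide by min = 7.1293): C: 1.0, H: 2.0
Multiply by 1 to clear fractions: C: 1.0 ~= 1, H: 2.0 ~= 2
Reduce by GCD to get the simplest whole-number ratio:

1:2


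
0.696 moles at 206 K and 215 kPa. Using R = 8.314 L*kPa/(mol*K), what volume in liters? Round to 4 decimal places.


PV = nRT, solve for V = nRT / P.
nRT = 0.696 * 8.314 * 206 = 1192.0281
V = 1192.0281 / 215
V = 5.54431674 L, rounded to 4 dp:

5.5443 L


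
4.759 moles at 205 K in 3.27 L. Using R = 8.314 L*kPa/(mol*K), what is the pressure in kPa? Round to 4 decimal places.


PV = nRT, solve for P = nRT / V.
nRT = 4.759 * 8.314 * 205 = 8111.0968
P = 8111.0968 / 3.27
P = 2480.457737 kPa, rounded to 4 dp:

2480.4577 kPa


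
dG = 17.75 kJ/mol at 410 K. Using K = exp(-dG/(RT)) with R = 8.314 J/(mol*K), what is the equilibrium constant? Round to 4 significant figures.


dG is in kJ/mol; multiply by 1000 to match R in J/(mol*K).
RT = 8.314 * 410 = 3408.74 J/mol
exponent = -dG*1000 / (RT) = -(17.75*1000) / 3408.74 = -5.20720266
K = exp(-5.20720266)
K = 0.0054769732, rounded to 4 significant figures:

0.005477


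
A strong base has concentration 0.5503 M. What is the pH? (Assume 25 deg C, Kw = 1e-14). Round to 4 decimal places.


A strong base dissociates completely, so [OH-] equals the given concentration.
pOH = -log10([OH-]) = -log10(0.5503) = 0.2594
pH = 14 - pOH = 14 - 0.2594
pH = 13.7406, rounded to 4 dp:

13.7406


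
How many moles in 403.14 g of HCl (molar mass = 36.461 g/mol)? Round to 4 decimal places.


n = mass / M
n = 403.14 / 36.461
n = 11.05674556 mol, rounded to 4 dp:

11.0567 mol


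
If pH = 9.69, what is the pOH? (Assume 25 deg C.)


At 25 deg C, pH + pOH = 14.
pOH = 14 - pH = 14 - 9.69
pOH = 4.31:

4.31


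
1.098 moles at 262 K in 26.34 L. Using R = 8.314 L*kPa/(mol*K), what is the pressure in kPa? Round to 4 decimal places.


PV = nRT, solve for P = nRT / V.
nRT = 1.098 * 8.314 * 262 = 2391.7383
P = 2391.7383 / 26.34
P = 90.80251708 kPa, rounded to 4 dp:

90.8025 kPa


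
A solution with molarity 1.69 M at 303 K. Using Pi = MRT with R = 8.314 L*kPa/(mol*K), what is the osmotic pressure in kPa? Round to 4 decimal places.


Osmotic pressure (van't Hoff): Pi = M*R*T.
RT = 8.314 * 303 = 2519.142
Pi = 1.69 * 2519.142
Pi = 4257.34998 kPa, rounded to 4 dp:

4257.3500 kPa


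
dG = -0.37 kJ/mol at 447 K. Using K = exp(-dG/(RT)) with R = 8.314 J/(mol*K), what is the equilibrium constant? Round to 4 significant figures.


dG is in kJ/mol; multiply by 1000 to match R in J/(mol*K).
RT = 8.314 * 447 = 3716.358 J/mol
exponent = -dG*1000 / (RT) = -(-0.37*1000) / 3716.358 = 0.09955984
K = exp(0.09955984)
K = 1.1046846, rounded to 4 significant figures:

1.105


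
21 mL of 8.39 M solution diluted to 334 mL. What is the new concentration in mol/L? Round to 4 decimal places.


Dilution: M1*V1 = M2*V2, solve for M2.
M2 = M1*V1 / V2
M2 = 8.39 * 21 / 334
M2 = 176.19 / 334
M2 = 0.52751497 mol/L, rounded to 4 dp:

0.5275 mol/L


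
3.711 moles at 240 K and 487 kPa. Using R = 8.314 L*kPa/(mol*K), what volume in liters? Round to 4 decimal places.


PV = nRT, solve for V = nRT / P.
nRT = 3.711 * 8.314 * 240 = 7404.781
V = 7404.781 / 487
V = 15.20488912 L, rounded to 4 dp:

15.2049 L


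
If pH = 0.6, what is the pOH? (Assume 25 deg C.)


At 25 deg C, pH + pOH = 14.
pOH = 14 - pH = 14 - 0.6
pOH = 13.4:

13.40


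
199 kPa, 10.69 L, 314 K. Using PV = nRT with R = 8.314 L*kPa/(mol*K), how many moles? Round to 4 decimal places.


PV = nRT, solve for n = PV / (RT).
PV = 199 * 10.69 = 2127.31
RT = 8.314 * 314 = 2610.596
n = 2127.31 / 2610.596
n = 0.81487522 mol, rounded to 4 dp:

0.8149 mol


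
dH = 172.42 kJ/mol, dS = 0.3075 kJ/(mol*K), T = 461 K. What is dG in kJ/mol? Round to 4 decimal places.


Gibbs: dG = dH - T*dS (consistent units, dS already in kJ/(mol*K)).
T*dS = 461 * 0.3075 = 141.7575
dG = 172.42 - (141.7575)
dG = 30.6625 kJ/mol, rounded to 4 dp:

30.6625 kJ/mol


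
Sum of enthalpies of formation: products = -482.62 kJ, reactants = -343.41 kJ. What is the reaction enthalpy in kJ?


dH_rxn = sum(dH_f products) - sum(dH_f reactants)
dH_rxn = -482.62 - (-343.41)
dH_rxn = -139.21 kJ:

-139.21 kJ


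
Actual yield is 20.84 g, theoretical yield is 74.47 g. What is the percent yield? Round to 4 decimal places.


% yield = 100 * actual / theoretical
% yield = 100 * 20.84 / 74.47
% yield = 27.98442326 %, rounded to 4 dp:

27.9844 %


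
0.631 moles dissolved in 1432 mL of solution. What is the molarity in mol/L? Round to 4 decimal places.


Convert volume to liters: V_L = V_mL / 1000.
V_L = 1432 / 1000 = 1.432 L
M = n / V_L = 0.631 / 1.432
M = 0.44064246 mol/L, rounded to 4 dp:

0.4406 mol/L
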